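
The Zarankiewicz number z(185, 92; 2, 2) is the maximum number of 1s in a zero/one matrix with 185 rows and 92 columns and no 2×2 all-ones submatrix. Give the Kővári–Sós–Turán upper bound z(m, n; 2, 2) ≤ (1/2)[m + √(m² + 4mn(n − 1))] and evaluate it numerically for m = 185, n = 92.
z(185, 92; 2, 2) ≤ (1/2)[185 + √(185² + 4·185·92·91)] = (1/2)[185 + √6229505] = 1340.4488

Kővári–Sós–Turán: let r_1, ..., r_185 be the row sums and z = Σ r_i the total number of 1s. Each pair of columns can share at most one row with both entries 1 (else a 2×2 all-ones block appears), so Σ_i C(r_i, 2) ≤ C(92, 2) = 4186. By convexity Σ_i C(r_i, 2) ≥ 185·C(z/185, 2) = z(z − 185)/(2·185), giving z² − 185z − 185·92·91 ≤ 0 and hence z ≤ (1/2)[185 + √(34225 + 4·1548820)] = (1/2)[185 + √6229505] ≈ (1/2)(185 + 2495.8976) = 1340.4488.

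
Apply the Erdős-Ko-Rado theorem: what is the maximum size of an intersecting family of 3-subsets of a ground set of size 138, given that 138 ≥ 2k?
max |F| = C(137, 2) = 9316

Erdős-Ko-Rado (1961): when n ≥ 2k, max |F| = C(n−1, k−1). The bound is attained by the star {A : i ∈ A} for any fixed i ∈ [n]. Here C(138−1, 3−1) = C(137, 2) = 9316.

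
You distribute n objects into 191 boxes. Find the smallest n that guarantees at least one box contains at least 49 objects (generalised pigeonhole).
n = (49 − 1)·191 + 1 = 9169

By the generalised pigeonhole principle, to guarantee some box contains ≥ r objects we need more than (r − 1) · k objects total. Threshold: n = (r − 1) · k + 1. With r = 49 and k = 191: n = 48 · 191 + 1 = 9168 + 1 = 9169. For n = 9168 = 48 · 191, we can put exactly 48 objects in every box, avoiding 49 in any single one — so 9169 is tight.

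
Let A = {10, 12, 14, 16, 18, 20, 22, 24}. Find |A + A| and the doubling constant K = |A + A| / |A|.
K = |A + A| / |A| = 15/8

Enumerate A + A = {a + b : a, b ∈ A}. With |A| = 8, there are |A|^2 = 64 ordered sum pairs; collecting distinct values, A + A = {20, 22, 24, 26, 28, 30, 32, 34, 36, 38, 40, 42, 44, 46, 48}, so |A + A| = 15. Thus K = 15/8. Here |A + A| = 2|A| − 1 = 15, the minimum possible — so K = 15/8 is minimal, which holds iff A is an arithmetic progression.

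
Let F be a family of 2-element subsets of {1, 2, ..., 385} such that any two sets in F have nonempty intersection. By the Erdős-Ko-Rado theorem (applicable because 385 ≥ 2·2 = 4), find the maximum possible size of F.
max |F| = C(384, 1) = 384

The Erdős-Ko-Rado theorem states: for n ≥ 2k, an intersecting family of k-subsets of an n-element set has size at most C(n − 1, k − 1), with equality for 'star' families {A ⊆ [n] : |A| = k, i ∈ A} (fix an element i). For n = 385, k = 2: C(384, 1) = 384.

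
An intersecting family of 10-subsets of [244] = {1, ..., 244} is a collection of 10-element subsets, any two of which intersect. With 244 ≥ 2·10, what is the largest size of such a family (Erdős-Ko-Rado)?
max |F| = C(243, 9) = 7007933309466870

Erdős-Ko-Rado (1961): when n ≥ 2k, max |F| = C(n−1, k−1). The bound is attained by the star {A : i ∈ A} for any fixed i ∈ [n]. Here C(244−1, 10−1) = C(243, 9) = 7007933309466870.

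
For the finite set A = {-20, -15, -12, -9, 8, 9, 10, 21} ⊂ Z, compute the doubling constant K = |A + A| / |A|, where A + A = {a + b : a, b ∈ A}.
K = |A + A| / |A| = 33/8

Enumerate A + A = {a + b : a, b ∈ A}. With |A| = 8, there are |A|^2 = 64 ordered sum pairs; collecting distinct values, A + A = {-40, -35, -32, -30, -29, -27, -24, -21, -18, -12, -11, -10, -7, -6, -5, -4, -3, -2, -1, 0, 1, 6, 9, 12, 16, 17, 18, 19, 20, 29, 30, 31, 42}, so |A + A| = 33. Thus K = 33/8. For comparison, the minimum possible |A + A| over all 8-element sets is 2·8 − 1 = 15 (so min K = 15/8), attained only by arithmetic progressions.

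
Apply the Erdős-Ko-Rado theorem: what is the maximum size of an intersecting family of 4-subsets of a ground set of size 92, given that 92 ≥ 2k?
max |F| = C(91, 3) = 121485

Erdős-Ko-Rado (1961): when n ≥ 2k, max |F| = C(n−1, k−1). The bound is attained by the star {A : i ∈ A} for any fixed i ∈ [n]. Here C(92−1, 4−1) = C(91, 3) = 121485.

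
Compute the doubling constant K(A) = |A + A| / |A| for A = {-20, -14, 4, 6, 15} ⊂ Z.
K = |A + A| / |A| = 15/5 = 3

Enumerate A + A = {a + b : a, b ∈ A}. With |A| = 5, there are |A|^2 = 25 ordered sum pairs; collecting distinct values, A + A = {-40, -34, -28, -16, -14, -10, -8, -5, 1, 8, 10, 12, 19, 21, 30}, so |A + A| = 15. Thus K = 15/5 = 3. For comparison, the minimum possible |A + A| over all 5-element sets is 2·5 − 1 = 9 (so min K = 9/5), attained only by arithmetic progressions.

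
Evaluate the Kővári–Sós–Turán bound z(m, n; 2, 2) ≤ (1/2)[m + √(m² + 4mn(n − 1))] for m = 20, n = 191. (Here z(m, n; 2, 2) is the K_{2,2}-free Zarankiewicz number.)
z(20, 191; 2, 2) ≤ (1/2)[20 + √(20² + 4·20·191·190)] = (1/2)[20 + √2903600] = 861.9977

Kővári–Sós–Turán: let r_1, ..., r_20 be the row sums and z = Σ r_i the total number of 1s. Each pair of columns can share at most one row with both entries 1 (else a 2×2 all-ones block appears), so Σ_i C(r_i, 2) ≤ C(191, 2) = 18145. By convexity Σ_i C(r_i, 2) ≥ 20·C(z/20, 2) = z(z − 20)/(2·20), giving z² − 20z − 20·191·190 ≤ 0 and hence z ≤ (1/2)[20 + √(400 + 4·725800)] = (1/2)[20 + √2903600] ≈ (1/2)(20 + 1703.9953) = 861.9977.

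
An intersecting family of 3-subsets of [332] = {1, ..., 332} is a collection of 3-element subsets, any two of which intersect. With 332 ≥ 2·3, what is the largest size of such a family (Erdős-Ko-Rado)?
max |F| = C(331, 2) = 54615

Erdős-Ko-Rado (1961): when n ≥ 2k, max |F| = C(n−1, k−1). The bound is attained by the star {A : i ∈ A} for any fixed i ∈ [n]. Here C(332−1, 3−1) = C(331, 2) = 54615.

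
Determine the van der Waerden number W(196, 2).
W(196, 2) = 196 + 1 = 197

A 2-term AP is any pair of integers, so a monochromatic 2-AP exists iff some colour is used at least twice. With 196 colours, the colouring i ↦ i on {1, ..., 196} uses each colour once, avoiding any monochromatic pair, so W(196, 2) > 196. For {1, ..., 197}, pigeonhole forces two integers of the same colour, which form a monochromatic 2-AP. Hence W(196, 2) = 197.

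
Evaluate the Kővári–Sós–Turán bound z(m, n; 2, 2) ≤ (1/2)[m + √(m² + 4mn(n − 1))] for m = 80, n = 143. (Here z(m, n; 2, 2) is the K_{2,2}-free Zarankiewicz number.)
z(80, 143; 2, 2) ≤ (1/2)[80 + √(80² + 4·80·143·142)] = (1/2)[80 + √6504320] = 1315.1784

Kővári–Sós–Turán: let r_1, ..., r_80 be the row sums and z = Σ r_i the total number of 1s. Each pair of columns can share at most one row with both entries 1 (else a 2×2 all-ones block appears), so Σ_i C(r_i, 2) ≤ C(143, 2) = 10153. By convexity Σ_i C(r_i, 2) ≥ 80·C(z/80, 2) = z(z − 80)/(2·80), giving z² − 80z − 80·143·142 ≤ 0 and hence z ≤ (1/2)[80 + √(6400 + 4·1624480)] = (1/2)[80 + √6504320] ≈ (1/2)(80 + 2550.3568) = 1315.1784.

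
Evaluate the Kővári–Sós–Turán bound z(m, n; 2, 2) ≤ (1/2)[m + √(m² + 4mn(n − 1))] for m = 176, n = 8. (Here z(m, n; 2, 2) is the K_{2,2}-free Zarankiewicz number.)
z(176, 8; 2, 2) ≤ (1/2)[176 + √(176² + 4·176·8·7)] = (1/2)[176 + √70400] = 220.665

Kővári–Sós–Turán: let r_1, ..., r_176 be the row sums and z = Σ r_i the total number of 1s. Each pair of columns can share at most one row with both entries 1 (else a 2×2 all-ones block appears), so Σ_i C(r_i, 2) ≤ C(8, 2) = 28. By convexity Σ_i C(r_i, 2) ≥ 176·C(z/176, 2) = z(z − 176)/(2·176), giving z² − 176z − 176·8·7 ≤ 0 and hence z ≤ (1/2)[176 + √(30976 + 4·9856)] = (1/2)[176 + √70400] ≈ (1/2)(176 + 265.33) = 220.665.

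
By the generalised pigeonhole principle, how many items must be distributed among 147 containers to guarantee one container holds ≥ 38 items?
n = (38 − 1)·147 + 1 = 5440

By the generalised pigeonhole principle, to guarantee some box contains ≥ r objects we need more than (r − 1) · k objects total. Threshold: n = (r − 1) · k + 1. With r = 38 and k = 147: n = 37 · 147 + 1 = 5439 + 1 = 5440. For n = 5439 = 37 · 147, we can put exactly 37 objects in every box, avoiding 38 in any single one — so 5440 is tight.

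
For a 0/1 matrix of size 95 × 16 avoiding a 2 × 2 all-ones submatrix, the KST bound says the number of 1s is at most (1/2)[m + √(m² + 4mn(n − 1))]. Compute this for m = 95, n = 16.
z(95, 16; 2, 2) ≤ (1/2)[95 + √(95² + 4·95·16·15)] = (1/2)[95 + √100225] = 205.7917

Kővári–Sós–Turán: let r_1, ..., r_95 be the row sums and z = Σ r_i the total number of 1s. Each pair of columns can share at most one row with both entries 1 (else a 2×2 all-ones block appears), so Σ_i C(r_i, 2) ≤ C(16, 2) = 120. By convexity Σ_i C(r_i, 2) ≥ 95·C(z/95, 2) = z(z − 95)/(2·95), giving z² − 95z − 95·16·15 ≤ 0 and hence z ≤ (1/2)[95 + √(9025 + 4·22800)] = (1/2)[95 + √100225] ≈ (1/2)(95 + 316.5833) = 205.7917.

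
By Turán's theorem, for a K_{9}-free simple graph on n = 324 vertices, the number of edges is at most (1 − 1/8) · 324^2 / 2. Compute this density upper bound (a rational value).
Turán density bound = (7/8) · 324^2/2 = 45927

Turán's theorem: ex(n, K_{r+1}) is achieved by the complete r-partite Turán graph T(n, r) with parts as balanced as possible, and is at most (1 − 1/r) · n^2/2. For r = 8, n = 324: the density bound is (7/8) · 104976/2 = 45927. The integer-valued extremum is e(T(324, 8)) = 45926, which is strictly less than the density bound 45927 since 8 ∤ 324 (the parts of T(324, 8) cannot all be equal).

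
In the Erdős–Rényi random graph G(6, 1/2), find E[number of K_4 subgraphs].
E[# K_4] = C(6, 4) · (1/2)^C(4, 2) = 15 / 2^6 = 0.234375

For each 4-subset S of vertices (there are C(6, 4) = 15 such S), let X_S = 1 if S induces a K_4 (all C(4, 2) = 6 edges present). Then P(X_S = 1) = (1/2)^6 = 1/64. By linearity of expectation, E[# K_4] = C(6, 4) · (1/2)^6 = 15 / 64 = 0.234375.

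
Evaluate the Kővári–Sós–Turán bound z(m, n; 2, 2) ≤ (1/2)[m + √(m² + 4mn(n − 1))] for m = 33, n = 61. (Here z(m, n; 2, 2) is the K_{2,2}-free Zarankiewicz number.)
z(33, 61; 2, 2) ≤ (1/2)[33 + √(33² + 4·33·61·60)] = (1/2)[33 + √484209] = 364.4256

Kővári–Sós–Turán: let r_1, ..., r_33 be the row sums and z = Σ r_i the total number of 1s. Each pair of columns can share at most one row with both entries 1 (else a 2×2 all-ones block appears), so Σ_i C(r_i, 2) ≤ C(61, 2) = 1830. By convexity Σ_i C(r_i, 2) ≥ 33·C(z/33, 2) = z(z − 33)/(2·33), giving z² − 33z − 33·61·60 ≤ 0 and hence z ≤ (1/2)[33 + √(1089 + 4·120780)] = (1/2)[33 + √484209] ≈ (1/2)(33 + 695.8513) = 364.4256.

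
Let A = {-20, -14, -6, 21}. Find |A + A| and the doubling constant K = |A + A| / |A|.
K = |A + A| / |A| = 10/4 = 5/2

Enumerate A + A = {a + b : a, b ∈ A}. With |A| = 4, there are |A|^2 = 16 ordered sum pairs; collecting distinct values, A + A = {-40, -34, -28, -26, -20, -12, 1, 7, 15, 42}, so |A + A| = 10. Thus K = 10/4 = 5/2. For comparison, the minimum possible |A + A| over all 4-element sets is 2·4 − 1 = 7 (so min K = 7/4), attained only by arithmetic progressions.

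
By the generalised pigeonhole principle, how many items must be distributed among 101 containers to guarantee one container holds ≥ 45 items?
n = (45 − 1)·101 + 1 = 4445

By the generalised pigeonhole principle, to guarantee some box contains ≥ r objects we need more than (r − 1) · k objects total. Threshold: n = (r − 1) · k + 1. With r = 45 and k = 101: n = 44 · 101 + 1 = 4444 + 1 = 4445. For n = 4444 = 44 · 101, we can put exactly 44 objects in every box, avoiding 45 in any single one — so 4445 is tight.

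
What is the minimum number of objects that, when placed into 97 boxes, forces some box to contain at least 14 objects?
n = (14 − 1)·97 + 1 = 1262

By the generalised pigeonhole principle, to guarantee some box contains ≥ r objects we need more than (r − 1) · k objects total. Threshold: n = (r − 1) · k + 1. With r = 14 and k = 97: n = 13 · 97 + 1 = 1261 + 1 = 1262. For n = 1261 = 13 · 97, we can put exactly 13 objects in every box, avoiding 14 in any single one — so 1262 is tight.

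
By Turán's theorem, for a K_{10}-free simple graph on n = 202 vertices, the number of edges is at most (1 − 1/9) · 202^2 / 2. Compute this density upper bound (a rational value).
Turán density bound = (8/9) · 202^2/2 = 163216/9 ≈ 18135.1111

Turán's theorem: ex(n, K_{r+1}) is achieved by the complete r-partite Turán graph T(n, r) with parts as balanced as possible, and is at most (1 − 1/r) · n^2/2. For r = 9, n = 202: the density bound is (8/9) · 40804/2 = 163216/9 ≈ 18135.1111. The integer-valued extremum is e(T(202, 9)) = 18134, which is strictly less than the density bound 163216/9 since 9 ∤ 202 (the parts of T(202, 9) cannot all be equal).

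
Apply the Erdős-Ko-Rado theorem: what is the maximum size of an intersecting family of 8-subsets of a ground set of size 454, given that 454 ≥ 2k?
max |F| = C(453, 7) = 741356388162720

Erdős-Ko-Rado (1961): when n ≥ 2k, max |F| = C(n−1, k−1). The bound is attained by the star {A : i ∈ A} for any fixed i ∈ [n]. Here C(454−1, 8−1) = C(453, 7) = 741356388162720.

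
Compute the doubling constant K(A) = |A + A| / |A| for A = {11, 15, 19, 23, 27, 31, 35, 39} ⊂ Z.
K = |A + A| / |A| = 15/8

Enumerate A + A = {a + b : a, b ∈ A}. With |A| = 8, there are |A|^2 = 64 ordered sum pairs; collecting distinct values, A + A = {22, 26, 30, 34, 38, 42, 46, 50, 54, 58, 62, 66, 70, 74, 78}, so |A + A| = 15. Thus K = 15/8. Here |A + A| = 2|A| − 1 = 15, the minimum possible — so K = 15/8 is minimal, which holds iff A is an arithmetic progression.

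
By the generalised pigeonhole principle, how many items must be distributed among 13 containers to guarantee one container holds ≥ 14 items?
n = (14 − 1)·13 + 1 = 170

By the generalised pigeonhole principle, to guarantee some box contains ≥ r objects we need more than (r − 1) · k objects total. Threshold: n = (r − 1) · k + 1. With r = 14 and k = 13: n = 13 · 13 + 1 = 169 + 1 = 170. For n = 169 = 13 · 13, we can put exactly 13 objects in every box, avoiding 14 in any single one — so 170 is tight.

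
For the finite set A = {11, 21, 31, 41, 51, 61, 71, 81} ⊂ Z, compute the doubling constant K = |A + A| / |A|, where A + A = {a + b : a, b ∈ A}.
K = |A + A| / |A| = 15/8

Enumerate A + A = {a + b : a, b ∈ A}. With |A| = 8, there are |A|^2 = 64 ordered sum pairs; collecting distinct values, A + A = {22, 32, 42, 52, 62, 72, 82, 92, 102, 112, 122, 132, 142, 152, 162}, so |A + A| = 15. Thus K = 15/8. Here |A + A| = 2|A| − 1 = 15, the minimum possible — so K = 15/8 is minimal, which holds iff A is an arithmetic progression.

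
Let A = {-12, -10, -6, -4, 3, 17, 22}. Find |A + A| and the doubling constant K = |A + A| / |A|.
K = |A + A| / |A| = 27/7

Enumerate A + A = {a + b : a, b ∈ A}. With |A| = 7, there are |A|^2 = 49 ordered sum pairs; collecting distinct values, A + A = {-24, -22, -20, -18, -16, -14, -12, -10, -9, -8, -7, -3, -1, 5, 6, 7, 10, 11, 12, 13, 16, 18, 20, 25, 34, 39, 44}, so |A + A| = 27. Thus K = 27/7. For comparison, the minimum possible |A + A| over all 7-element sets is 2·7 − 1 = 13 (so min K = 13/7), attained only by arithmetic progressions.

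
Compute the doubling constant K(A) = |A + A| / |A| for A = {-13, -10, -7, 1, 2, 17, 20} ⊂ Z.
K = |A + A| / |A| = 24/7

Enumerate A + A = {a + b : a, b ∈ A}. With |A| = 7, there are |A|^2 = 49 ordered sum pairs; collecting distinct values, A + A = {-26, -23, -20, -17, -14, -12, -11, -9, -8, -6, -5, 2, 3, 4, 7, 10, 13, 18, 19, 21, 22, 34, 37, 40}, so |A + A| = 24. Thus K = 24/7. For comparison, the minimum possible |A + A| over all 7-element sets is 2·7 − 1 = 13 (so min K = 13/7), attained only by arithmetic progressions.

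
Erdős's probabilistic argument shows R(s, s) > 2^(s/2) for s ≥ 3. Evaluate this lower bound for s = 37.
2^(37/2) = 370727.6001; so R(37, 37) > 370727.6001

Colour each edge of K_n uniformly at random with red/blue. The expected number of monochromatic K_37 is C(n, 37) · 2 · 2^(−C(37,2)). If C(n, 37) · 2^(1 − C(37,2)) < 1, then with positive probability no monochromatic K_37 exists, so R(37, 37) > n. The standard estimate C(n, 37) ≤ n^37/37! shows this inequality holds whenever n ≤ 2^(37/2) (since 37! · 2^(C(37,2) − 1) > 2^(37^2/2) ≥ n^37). Hence R(37, 37) > 2^(37/2) = 370727.6001.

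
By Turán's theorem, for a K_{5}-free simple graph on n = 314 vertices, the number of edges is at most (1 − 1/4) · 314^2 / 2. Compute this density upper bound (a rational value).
Turán density bound = (3/4) · 314^2/2 = 73947/2 ≈ 36973.5

Turán's theorem: ex(n, K_{r+1}) is achieved by the complete r-partite Turán graph T(n, r) with parts as balanced as possible, and is at most (1 − 1/r) · n^2/2. For r = 4, n = 314: the density bound is (3/4) · 98596/2 = 73947/2 ≈ 36973.5. The integer-valued extremum is e(T(314, 4)) = 36973, which is strictly less than the density bound 73947/2 since 4 ∤ 314 (the parts of T(314, 4) cannot all be equal).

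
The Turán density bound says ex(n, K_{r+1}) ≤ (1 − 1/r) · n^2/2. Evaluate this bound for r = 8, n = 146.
Turán density bound = (7/8) · 146^2/2 = 37303/4 ≈ 9325.75

Turán's theorem: ex(n, K_{r+1}) is achieved by the complete r-partite Turán graph T(n, r) with parts as balanced as possible, and is at most (1 − 1/r) · n^2/2. For r = 8, n = 146: the density bound is (7/8) · 21316/2 = 37303/4 ≈ 9325.75. The integer-valued extremum is e(T(146, 8)) = 9325, which is strictly less than the density bound 37303/4 since 8 ∤ 146 (the parts of T(146, 8) cannot all be equal).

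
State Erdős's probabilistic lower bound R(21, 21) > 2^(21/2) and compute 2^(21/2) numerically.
2^(21/2) = 1448.1547; so R(21, 21) > 1448.1547

Colour each edge of K_n uniformly at random with red/blue. The expected number of monochromatic K_21 is C(n, 21) · 2 · 2^(−C(21,2)). If C(n, 21) · 2^(1 − C(21,2)) < 1, then with positive probability no monochromatic K_21 exists, so R(21, 21) > n. The standard estimate C(n, 21) ≤ n^21/21! shows this inequality holds whenever n ≤ 2^(21/2) (since 21! · 2^(C(21,2) − 1) > 2^(21^2/2) ≥ n^21). Hence R(21, 21) > 2^(21/2) = 1448.1547.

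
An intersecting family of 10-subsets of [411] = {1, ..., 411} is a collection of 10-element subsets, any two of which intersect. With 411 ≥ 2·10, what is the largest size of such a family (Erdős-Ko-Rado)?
max |F| = C(410, 9) = 825832985075236710

Erdős-Ko-Rado (1961): when n ≥ 2k, max |F| = C(n−1, k−1). The bound is attained by the star {A : i ∈ A} for any fixed i ∈ [n]. Here C(411−1, 10−1) = C(410, 9) = 825832985075236710.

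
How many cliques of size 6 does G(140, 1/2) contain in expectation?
E[# K_6] = C(140, 6) · (1/2)^C(6, 2) = 9381724380 / 2^15 = 2345431095/8192 ≈ 286307.506714

For each 6-subset S of vertices (there are C(140, 6) = 9381724380 such S), let X_S = 1 if S induces a K_6 (all C(6, 2) = 15 edges present). Then P(X_S = 1) = (1/2)^15 = 1/32768. By linearity of expectation, E[# K_6] = C(140, 6) · (1/2)^15 = 9381724380 / 32768 = 2345431095/8192 ≈ 286307.506714.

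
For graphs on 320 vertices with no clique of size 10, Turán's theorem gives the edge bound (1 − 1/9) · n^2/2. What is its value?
Turán density bound = (8/9) · 320^2/2 = 409600/9 ≈ 45511.1111

Turán's theorem: ex(n, K_{r+1}) is achieved by the complete r-partite Turán graph T(n, r) with parts as balanced as possible, and is at most (1 − 1/r) · n^2/2. For r = 9, n = 320: the density bound is (8/9) · 102400/2 = 409600/9 ≈ 45511.1111. The integer-valued extremum is e(T(320, 9)) = 45510, which is strictly less than the density bound 409600/9 since 9 ∤ 320 (the parts of T(320, 9) cannot all be equal).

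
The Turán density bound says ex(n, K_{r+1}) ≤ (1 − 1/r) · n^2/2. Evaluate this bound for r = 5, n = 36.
Turán density bound = (4/5) · 36^2/2 = 2592/5 ≈ 518.4

Turán's theorem: ex(n, K_{r+1}) is achieved by the complete r-partite Turán graph T(n, r) with parts as balanced as possible, and is at most (1 − 1/r) · n^2/2. For r = 5, n = 36: the density bound is (4/5) · 1296/2 = 2592/5 ≈ 518.4. The integer-valued extremum is e(T(36, 5)) = 518, which is strictly less than the density bound 2592/5 since 5 ∤ 36 (the parts of T(36, 5) cannot all be equal).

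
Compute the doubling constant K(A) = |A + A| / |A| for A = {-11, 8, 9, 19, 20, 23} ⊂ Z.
K = |A + A| / |A| = 20/6 = 10/3

Enumerate A + A = {a + b : a, b ∈ A}. With |A| = 6, there are |A|^2 = 36 ordered sum pairs; collecting distinct values, A + A = {-22, -3, -2, 8, 9, 12, 16, 17, 18, 27, 28, 29, 31, 32, 38, 39, 40, 42, 43, 46}, so |A + A| = 20. Thus K = 20/6 = 10/3. For comparison, the minimum possible |A + A| over all 6-element sets is 2·6 − 1 = 11 (so min K = 11/6), attained only by arithmetic progressions.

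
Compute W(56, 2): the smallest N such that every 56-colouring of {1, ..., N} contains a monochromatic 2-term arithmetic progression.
W(56, 2) = 56 + 1 = 57

A 2-term AP is any pair of integers, so a monochromatic 2-AP exists iff some colour is used at least twice. With 56 colours, the colouring i ↦ i on {1, ..., 56} uses each colour once, avoiding any monochromatic pair, so W(56, 2) > 56. For {1, ..., 57}, pigeonhole forces two integers of the same colour, which form a monochromatic 2-AP. Hence W(56, 2) = 57.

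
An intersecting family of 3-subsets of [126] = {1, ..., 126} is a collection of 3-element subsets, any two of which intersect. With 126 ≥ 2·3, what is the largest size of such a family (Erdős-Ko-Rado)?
max |F| = C(125, 2) = 7750

The Erdős-Ko-Rado theorem states: for n ≥ 2k, an intersecting family of k-subsets of an n-element set has size at most C(n − 1, k − 1), with equality for 'star' families {A ⊆ [n] : |A| = k, i ∈ A} (fix an element i). For n = 126, k = 3: C(125, 2) = 7750.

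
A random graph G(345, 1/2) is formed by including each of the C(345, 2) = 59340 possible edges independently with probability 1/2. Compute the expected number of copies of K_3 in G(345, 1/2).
E[# K_3] = C(345, 3) · (1/2)^C(3, 2) = 6784540 / 2^3 = 1696135/2 = 848067.5

For each 3-subset S of vertices (there are C(345, 3) = 6784540 such S), let X_S = 1 if S induces a K_3 (all C(3, 2) = 3 edges present). Then P(X_S = 1) = (1/2)^3 = 1/8. By linearity of expectation, E[# K_3] = C(345, 3) · (1/2)^3 = 6784540 / 8 = 1696135/2 = 848067.5.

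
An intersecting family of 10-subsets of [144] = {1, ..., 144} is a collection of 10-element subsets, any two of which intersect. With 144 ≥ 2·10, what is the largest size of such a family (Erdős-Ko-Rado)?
max |F| = C(143, 9) = 53296124269245

The Erdős-Ko-Rado theorem states: for n ≥ 2k, an intersecting family of k-subsets of an n-element set has size at most C(n − 1, k − 1), with equality for 'star' families {A ⊆ [n] : |A| = k, i ∈ A} (fix an element i). For n = 144, k = 10: C(143, 9) = 53296124269245.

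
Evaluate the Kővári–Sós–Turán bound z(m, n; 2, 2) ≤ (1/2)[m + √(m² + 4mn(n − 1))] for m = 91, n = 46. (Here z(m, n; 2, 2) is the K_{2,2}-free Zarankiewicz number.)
z(91, 46; 2, 2) ≤ (1/2)[91 + √(91² + 4·91·46·45)] = (1/2)[91 + √761761] = 481.8946

Kővári–Sós–Turán: let r_1, ..., r_91 be the row sums and z = Σ r_i the total number of 1s. Each pair of columns can share at most one row with both entries 1 (else a 2×2 all-ones block appears), so Σ_i C(r_i, 2) ≤ C(46, 2) = 1035. By convexity Σ_i C(r_i, 2) ≥ 91·C(z/91, 2) = z(z − 91)/(2·91), giving z² − 91z − 91·46·45 ≤ 0 and hence z ≤ (1/2)[91 + √(8281 + 4·188370)] = (1/2)[91 + √761761] ≈ (1/2)(91 + 872.7892) = 481.8946.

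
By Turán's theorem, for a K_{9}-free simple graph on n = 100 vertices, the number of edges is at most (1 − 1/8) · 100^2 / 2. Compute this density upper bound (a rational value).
Turán density bound = (7/8) · 100^2/2 = 4375

Turán's theorem: ex(n, K_{r+1}) is achieved by the complete r-partite Turán graph T(n, r) with parts as balanced as possible, and is at most (1 − 1/r) · n^2/2. For r = 8, n = 100: the density bound is (7/8) · 10000/2 = 4375. The integer-valued extremum is e(T(100, 8)) = 4374, which is strictly less than the density bound 4375 since 8 ∤ 100 (the parts of T(100, 8) cannot all be equal).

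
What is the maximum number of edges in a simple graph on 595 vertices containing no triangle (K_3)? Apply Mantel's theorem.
ex(595, K_3) = ⌊595^2/4⌋ = 88506

Mantel (1907): a triangle-free graph on n vertices has at most ⌊n^2/4⌋ edges, with equality for the complete bipartite graph K_{⌊n/2⌋, ⌈n/2⌉}. For n = 595: ⌊595^2/4⌋ = ⌊354025/4⌋ = 88506. The extremal graph is K_{297, 298}, which has 297·298 = 88506 edges.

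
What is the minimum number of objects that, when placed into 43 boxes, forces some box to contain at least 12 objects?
n = (12 − 1)·43 + 1 = 474

By the generalised pigeonhole principle, to guarantee some box contains ≥ r objects we need more than (r − 1) · k objects total. Threshold: n = (r − 1) · k + 1. With r = 12 and k = 43: n = 11 · 43 + 1 = 473 + 1 = 474. For n = 473 = 11 · 43, we can put exactly 11 objects in every box, avoiding 12 in any single one — so 474 is tight.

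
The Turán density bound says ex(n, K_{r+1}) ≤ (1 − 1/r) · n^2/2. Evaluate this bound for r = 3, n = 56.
Turán density bound = (2/3) · 56^2/2 = 3136/3 ≈ 1045.3333

Turán's theorem: ex(n, K_{r+1}) is achieved by the complete r-partite Turán graph T(n, r) with parts as balanced as possible, and is at most (1 − 1/r) · n^2/2. For r = 3, n = 56: the density bound is (2/3) · 3136/2 = 3136/3 ≈ 1045.3333. The integer-valued extremum is e(T(56, 3)) = 1045, which is strictly less than the density bound 3136/3 since 3 ∤ 56 (the parts of T(56, 3) cannot all be equal).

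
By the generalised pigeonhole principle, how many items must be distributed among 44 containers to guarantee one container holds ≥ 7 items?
n = (7 − 1)·44 + 1 = 265

By the generalised pigeonhole principle, to guarantee some box contains ≥ r objects we need more than (r − 1) · k objects total. Threshold: n = (r − 1) · k + 1. With r = 7 and k = 44: n = 6 · 44 + 1 = 264 + 1 = 265. For n = 264 = 6 · 44, we can put exactly 6 objects in every box, avoiding 7 in any single one — so 265 is tight.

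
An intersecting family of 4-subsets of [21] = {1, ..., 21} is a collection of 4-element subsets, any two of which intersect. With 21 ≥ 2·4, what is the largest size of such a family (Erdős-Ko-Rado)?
max |F| = C(20, 3) = 1140

Erdős-Ko-Rado (1961): when n ≥ 2k, max |F| = C(n−1, k−1). The bound is attained by the star {A : i ∈ A} for any fixed i ∈ [n]. Here C(21−1, 4−1) = C(20, 3) = 1140.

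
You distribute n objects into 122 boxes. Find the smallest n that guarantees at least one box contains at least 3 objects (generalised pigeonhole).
n = (3 − 1)·122 + 1 = 245

By the generalised pigeonhole principle, to guarantee some box contains ≥ r objects we need more than (r − 1) · k objects total. Threshold: n = (r − 1) · k + 1. With r = 3 and k = 122: n = 2 · 122 + 1 = 244 + 1 = 245. For n = 244 = 2 · 122, we can put exactly 2 objects in every box, avoiding 3 in any single one — so 245 is tight.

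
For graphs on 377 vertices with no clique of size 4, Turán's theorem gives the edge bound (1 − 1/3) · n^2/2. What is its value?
Turán density bound = (2/3) · 377^2/2 = 142129/3 ≈ 47376.3333

Turán's theorem: ex(n, K_{r+1}) is achieved by the complete r-partite Turán graph T(n, r) with parts as balanced as possible, and is at most (1 − 1/r) · n^2/2. For r = 3, n = 377: the density bound is (2/3) · 142129/2 = 142129/3 ≈ 47376.3333. The integer-valued extremum is e(T(377, 3)) = 47376, which is strictly less than the density bound 142129/3 since 3 ∤ 377 (the parts of T(377, 3) cannot all be equal).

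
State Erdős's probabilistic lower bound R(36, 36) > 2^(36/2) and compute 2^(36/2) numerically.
2^(36/2) = 262144; so R(36, 36) > 262144

Colour each edge of K_n uniformly at random with red/blue. The expected number of monochromatic K_36 is C(n, 36) · 2 · 2^(−C(36,2)). If C(n, 36) · 2^(1 − C(36,2)) < 1, then with positive probability no monochromatic K_36 exists, so R(36, 36) > n. The standard estimate C(n, 36) ≤ n^36/36! shows this inequality holds whenever n ≤ 2^(36/2) (since 36! · 2^(C(36,2) − 1) > 2^(36^2/2) ≥ n^36). Hence R(36, 36) > 2^(36/2) = 262144.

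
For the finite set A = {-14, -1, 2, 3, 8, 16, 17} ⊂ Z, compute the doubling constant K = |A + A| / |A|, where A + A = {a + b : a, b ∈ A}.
K = |A + A| / |A| = 25/7

Enumerate A + A = {a + b : a, b ∈ A}. With |A| = 7, there are |A|^2 = 49 ordered sum pairs; collecting distinct values, A + A = {-28, -15, -12, -11, -6, -2, 1, 2, 3, 4, 5, 6, 7, 10, 11, 15, 16, 18, 19, 20, 24, 25, 32, 33, 34}, so |A + A| = 25. Thus K = 25/7. For comparison, the minimum possible |A + A| over all 7-element sets is 2·7 − 1 = 13 (so min K = 13/7), attained only by arithmetic progressions.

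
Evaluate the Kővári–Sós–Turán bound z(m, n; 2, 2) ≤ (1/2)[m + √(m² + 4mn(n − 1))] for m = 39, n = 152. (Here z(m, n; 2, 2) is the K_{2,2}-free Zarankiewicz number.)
z(39, 152; 2, 2) ≤ (1/2)[39 + √(39² + 4·39·152·151)] = (1/2)[39 + √3582033] = 965.813

Kővári–Sós–Turán: let r_1, ..., r_39 be the row sums and z = Σ r_i the total number of 1s. Each pair of columns can share at most one row with both entries 1 (else a 2×2 all-ones block appears), so Σ_i C(r_i, 2) ≤ C(152, 2) = 11476. By convexity Σ_i C(r_i, 2) ≥ 39·C(z/39, 2) = z(z − 39)/(2·39), giving z² − 39z − 39·152·151 ≤ 0 and hence z ≤ (1/2)[39 + √(1521 + 4·895128)] = (1/2)[39 + √3582033] ≈ (1/2)(39 + 1892.626) = 965.813.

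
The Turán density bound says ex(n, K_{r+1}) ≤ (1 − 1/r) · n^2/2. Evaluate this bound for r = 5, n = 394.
Turán density bound = (4/5) · 394^2/2 = 310472/5 ≈ 62094.4

Turán's theorem: ex(n, K_{r+1}) is achieved by the complete r-partite Turán graph T(n, r) with parts as balanced as possible, and is at most (1 − 1/r) · n^2/2. For r = 5, n = 394: the density bound is (4/5) · 155236/2 = 310472/5 ≈ 62094.4. The integer-valued extremum is e(T(394, 5)) = 62094, which is strictly less than the density bound 310472/5 since 5 ∤ 394 (the parts of T(394, 5) cannot all be equal).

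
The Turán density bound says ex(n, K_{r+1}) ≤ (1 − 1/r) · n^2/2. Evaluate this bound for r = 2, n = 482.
Turán density bound = (1/2) · 482^2/2 = 58081

Turán's theorem: ex(n, K_{r+1}) is achieved by the complete r-partite Turán graph T(n, r) with parts as balanced as possible, and is at most (1 − 1/r) · n^2/2. For r = 2, n = 482: the density bound is (1/2) · 232324/2 = 58081. Since 2 ∣ 482, the Turán graph T(482, 2) has parts of equal size 241, and its edge count e(T(482, 2)) = 58081 attains the density bound exactly.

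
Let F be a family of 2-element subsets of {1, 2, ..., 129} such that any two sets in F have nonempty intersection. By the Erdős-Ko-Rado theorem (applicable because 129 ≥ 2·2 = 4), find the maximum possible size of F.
max |F| = C(128, 1) = 128

Erdős-Ko-Rado (1961): when n ≥ 2k, max |F| = C(n−1, k−1). The bound is attained by the star {A : i ∈ A} for any fixed i ∈ [n]. Here C(129−1, 2−1) = C(128, 1) = 128.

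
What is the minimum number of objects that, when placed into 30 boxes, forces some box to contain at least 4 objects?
n = (4 − 1)·30 + 1 = 91

By the generalised pigeonhole principle, to guarantee some box contains ≥ r objects we need more than (r − 1) · k objects total. Threshold: n = (r − 1) · k + 1. With r = 4 and k = 30: n = 3 · 30 + 1 = 90 + 1 = 91. For n = 90 = 3 · 30, we can put exactly 3 objects in every box, avoiding 4 in any single one — so 91 is tight.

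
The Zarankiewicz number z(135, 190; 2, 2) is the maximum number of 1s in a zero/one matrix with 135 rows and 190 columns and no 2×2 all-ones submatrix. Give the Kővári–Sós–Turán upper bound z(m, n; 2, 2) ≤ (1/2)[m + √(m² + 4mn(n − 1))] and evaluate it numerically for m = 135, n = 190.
z(135, 190; 2, 2) ≤ (1/2)[135 + √(135² + 4·135·190·189)] = (1/2)[135 + √19409625] = 2270.3178

Kővári–Sós–Turán: let r_1, ..., r_135 be the row sums and z = Σ r_i the total number of 1s. Each pair of columns can share at most one row with both entries 1 (else a 2×2 all-ones block appears), so Σ_i C(r_i, 2) ≤ C(190, 2) = 17955. By convexity Σ_i C(r_i, 2) ≥ 135·C(z/135, 2) = z(z − 135)/(2·135), giving z² − 135z − 135·190·189 ≤ 0 and hence z ≤ (1/2)[135 + √(18225 + 4·4847850)] = (1/2)[135 + √19409625] ≈ (1/2)(135 + 4405.6356) = 2270.3178.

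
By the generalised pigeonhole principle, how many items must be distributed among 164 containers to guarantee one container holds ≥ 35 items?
n = (35 − 1)·164 + 1 = 5577

By the generalised pigeonhole principle, to guarantee some box contains ≥ r objects we need more than (r − 1) · k objects total. Threshold: n = (r − 1) · k + 1. With r = 35 and k = 164: n = 34 · 164 + 1 = 5576 + 1 = 5577. For n = 5576 = 34 · 164, we can put exactly 34 objects in every box, avoiding 35 in any single one — so 5577 is tight.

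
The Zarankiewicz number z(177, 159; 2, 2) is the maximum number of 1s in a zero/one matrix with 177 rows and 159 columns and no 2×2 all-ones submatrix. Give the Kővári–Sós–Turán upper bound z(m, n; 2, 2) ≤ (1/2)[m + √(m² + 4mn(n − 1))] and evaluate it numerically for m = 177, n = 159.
z(177, 159; 2, 2) ≤ (1/2)[177 + √(177² + 4·177·159·158)] = (1/2)[177 + √17817705] = 2199.0512

Kővári–Sós–Turán: let r_1, ..., r_177 be the row sums and z = Σ r_i the total number of 1s. Each pair of columns can share at most one row with both entries 1 (else a 2×2 all-ones block appears), so Σ_i C(r_i, 2) ≤ C(159, 2) = 12561. By convexity Σ_i C(r_i, 2) ≥ 177·C(z/177, 2) = z(z − 177)/(2·177), giving z² − 177z − 177·159·158 ≤ 0 and hence z ≤ (1/2)[177 + √(31329 + 4·4446594)] = (1/2)[177 + √17817705] ≈ (1/2)(177 + 4221.1023) = 2199.0512.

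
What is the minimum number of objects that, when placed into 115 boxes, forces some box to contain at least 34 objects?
n = (34 − 1)·115 + 1 = 3796

By the generalised pigeonhole principle, to guarantee some box contains ≥ r objects we need more than (r − 1) · k objects total. Threshold: n = (r − 1) · k + 1. With r = 34 and k = 115: n = 33 · 115 + 1 = 3795 + 1 = 3796. For n = 3795 = 33 · 115, we can put exactly 33 objects in every box, avoiding 34 in any single one — so 3796 is tight.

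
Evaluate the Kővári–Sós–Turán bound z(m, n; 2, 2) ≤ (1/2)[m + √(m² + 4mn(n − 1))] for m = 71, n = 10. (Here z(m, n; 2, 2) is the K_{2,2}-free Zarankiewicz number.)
z(71, 10; 2, 2) ≤ (1/2)[71 + √(71² + 4·71·10·9)] = (1/2)[71 + √30601] = 122.9657

Kővári–Sós–Turán: let r_1, ..., r_71 be the row sums and z = Σ r_i the total number of 1s. Each pair of columns can share at most one row with both entries 1 (else a 2×2 all-ones block appears), so Σ_i C(r_i, 2) ≤ C(10, 2) = 45. By convexity Σ_i C(r_i, 2) ≥ 71·C(z/71, 2) = z(z − 71)/(2·71), giving z² − 71z − 71·10·9 ≤ 0 and hence z ≤ (1/2)[71 + √(5041 + 4·6390)] = (1/2)[71 + √30601] ≈ (1/2)(71 + 174.9314) = 122.9657.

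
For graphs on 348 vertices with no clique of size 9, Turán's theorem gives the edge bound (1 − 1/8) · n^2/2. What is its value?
Turán density bound = (7/8) · 348^2/2 = 52983

Turán's theorem: ex(n, K_{r+1}) is achieved by the complete r-partite Turán graph T(n, r) with parts as balanced as possible, and is at most (1 − 1/r) · n^2/2. For r = 8, n = 348: the density bound is (7/8) · 121104/2 = 52983. The integer-valued extremum is e(T(348, 8)) = 52982, which is strictly less than the density bound 52983 since 8 ∤ 348 (the parts of T(348, 8) cannot all be equal).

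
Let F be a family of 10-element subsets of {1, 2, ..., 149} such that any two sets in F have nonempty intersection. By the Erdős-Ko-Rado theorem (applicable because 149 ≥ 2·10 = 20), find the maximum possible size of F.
max |F| = C(148, 9) = 73260671924440

The Erdős-Ko-Rado theorem states: for n ≥ 2k, an intersecting family of k-subsets of an n-element set has size at most C(n − 1, k − 1), with equality for 'star' families {A ⊆ [n] : |A| = k, i ∈ A} (fix an element i). For n = 149, k = 10: C(148, 9) = 73260671924440.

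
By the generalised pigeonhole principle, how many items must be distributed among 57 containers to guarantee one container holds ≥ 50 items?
n = (50 − 1)·57 + 1 = 2794

By the generalised pigeonhole principle, to guarantee some box contains ≥ r objects we need more than (r − 1) · k objects total. Threshold: n = (r − 1) · k + 1. With r = 50 and k = 57: n = 49 · 57 + 1 = 2793 + 1 = 2794. For n = 2793 = 49 · 57, we can put exactly 49 objects in every box, avoiding 50 in any single one — so 2794 is tight.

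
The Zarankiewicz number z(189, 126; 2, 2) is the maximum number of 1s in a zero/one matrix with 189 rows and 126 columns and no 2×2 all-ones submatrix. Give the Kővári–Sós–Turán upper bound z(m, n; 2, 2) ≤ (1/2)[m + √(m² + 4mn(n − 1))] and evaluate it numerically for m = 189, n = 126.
z(189, 126; 2, 2) ≤ (1/2)[189 + √(189² + 4·189·126·125)] = (1/2)[189 + √11942721] = 1822.4121

Kővári–Sós–Turán: let r_1, ..., r_189 be the row sums and z = Σ r_i the total number of 1s. Each pair of columns can share at most one row with both entries 1 (else a 2×2 all-ones block appears), so Σ_i C(r_i, 2) ≤ C(126, 2) = 7875. By convexity Σ_i C(r_i, 2) ≥ 189·C(z/189, 2) = z(z − 189)/(2·189), giving z² − 189z − 189·126·125 ≤ 0 and hence z ≤ (1/2)[189 + √(35721 + 4·2976750)] = (1/2)[189 + √11942721] ≈ (1/2)(189 + 3455.8242) = 1822.4121.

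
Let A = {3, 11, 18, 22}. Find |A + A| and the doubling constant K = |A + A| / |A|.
K = |A + A| / |A| = 10/4 = 5/2

Enumerate A + A = {a + b : a, b ∈ A}. With |A| = 4, there are |A|^2 = 16 ordered sum pairs; collecting distinct values, A + A = {6, 14, 21, 22, 25, 29, 33, 36, 40, 44}, so |A + A| = 10. Thus K = 10/4 = 5/2. For comparison, the minimum possible |A + A| over all 4-element sets is 2·4 − 1 = 7 (so min K = 7/4), attained only by arithmetic progressions.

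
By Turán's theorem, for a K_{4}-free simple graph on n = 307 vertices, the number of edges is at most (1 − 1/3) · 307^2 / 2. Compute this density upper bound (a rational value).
Turán density bound = (2/3) · 307^2/2 = 94249/3 ≈ 31416.3333

Turán's theorem: ex(n, K_{r+1}) is achieved by the complete r-partite Turán graph T(n, r) with parts as balanced as possible, and is at most (1 − 1/r) · n^2/2. For r = 3, n = 307: the density bound is (2/3) · 94249/2 = 94249/3 ≈ 31416.3333. The integer-valued extremum is e(T(307, 3)) = 31416, which is strictly less than the density bound 94249/3 since 3 ∤ 307 (the parts of T(307, 3) cannot all be equal).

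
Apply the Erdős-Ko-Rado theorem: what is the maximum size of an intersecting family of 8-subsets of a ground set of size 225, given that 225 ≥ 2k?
max |F| = C(224, 7) = 5107294278944

Erdős-Ko-Rado (1961): when n ≥ 2k, max |F| = C(n−1, k−1). The bound is attained by the star {A : i ∈ A} for any fixed i ∈ [n]. Here C(225−1, 8−1) = C(224, 7) = 5107294278944.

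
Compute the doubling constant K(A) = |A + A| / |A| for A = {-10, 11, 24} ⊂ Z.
K = |A + A| / |A| = 6/3 = 2

Enumerate A + A = {a + b : a, b ∈ A}. With |A| = 3, there are |A|^2 = 9 ordered sum pairs; collecting distinct values, A + A = {-20, 1, 14, 22, 35, 48}, so |A + A| = 6. Thus K = 6/3 = 2. For comparison, the minimum possible |A + A| over all 3-element sets is 2·3 − 1 = 5 (so min K = 5/3), attained only by arithmetic progressions.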